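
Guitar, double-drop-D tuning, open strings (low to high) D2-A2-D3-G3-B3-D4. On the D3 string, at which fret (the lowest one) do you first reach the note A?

From D3, count semitones up the chromatic scale until reaching A: D–D#–E–F–F#–G–G#–A — 7 steps.

7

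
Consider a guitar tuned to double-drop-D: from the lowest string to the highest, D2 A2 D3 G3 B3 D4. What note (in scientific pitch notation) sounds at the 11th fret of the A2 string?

Each fret is one semitone, so A2 + 11 = G♯3.

G♯3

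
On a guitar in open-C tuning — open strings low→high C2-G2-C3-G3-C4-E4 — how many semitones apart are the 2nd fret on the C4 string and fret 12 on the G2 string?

C4 at fret 2 → D4 (MIDI 62); G2 at fret 12 → G3 (MIDI 55).
62 − 55 = 7, so the two pitches are 7 semitones apart, with D4 the higher.

7 semitones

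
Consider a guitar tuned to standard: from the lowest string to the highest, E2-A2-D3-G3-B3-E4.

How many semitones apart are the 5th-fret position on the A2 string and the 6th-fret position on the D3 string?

A2 at fret 5 → D3 (MIDI 50); D3 at fret 6 → G#3 (MIDI 56).
50 − 56 = -6, so the two pitches are 6 semitones apart, with G#3 the higher.

6 semitones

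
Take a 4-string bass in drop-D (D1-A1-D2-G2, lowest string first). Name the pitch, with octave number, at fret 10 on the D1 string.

C2

D1 is MIDI 26. Adding 10 gives 36, which is C2.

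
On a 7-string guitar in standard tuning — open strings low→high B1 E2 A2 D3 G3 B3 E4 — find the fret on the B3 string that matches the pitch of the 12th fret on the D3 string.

3

Fret 12 on D3 is MIDI 50 + 12 = 62 (D4). On the B3 string (open MIDI 59), that pitch is 62 − 59 = fret 3.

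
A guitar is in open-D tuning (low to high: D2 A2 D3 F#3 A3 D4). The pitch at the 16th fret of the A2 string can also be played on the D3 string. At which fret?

Fret 16 on A2 is MIDI 45 + 16 = 61 (C#4). On the D3 string (open MIDI 50), that pitch is 61 − 50 = fret 11.

11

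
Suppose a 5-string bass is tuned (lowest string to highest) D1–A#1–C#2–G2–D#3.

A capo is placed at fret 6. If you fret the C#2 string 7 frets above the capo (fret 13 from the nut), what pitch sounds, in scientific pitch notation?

D3

The capo raises the open C#2 by 6 semitones to G2; fretting 7 more gives C#2 + 6 + 7 = C#2 + 13 semitones = D3.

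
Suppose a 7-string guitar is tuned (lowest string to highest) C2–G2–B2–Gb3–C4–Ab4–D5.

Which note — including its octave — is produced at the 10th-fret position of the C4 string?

C4 is MIDI 60. Adding 10 gives 70, which is Bb4.
(Equivalently spelled A#4.)

Bb4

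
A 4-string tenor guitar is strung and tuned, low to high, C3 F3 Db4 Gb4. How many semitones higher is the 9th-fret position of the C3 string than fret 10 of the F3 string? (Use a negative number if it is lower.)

C3 at fret 9 → A3 (MIDI 57); F3 at fret 10 → Eb4 (MIDI 63).
57 − 63 = -6, so the two pitches are 6 semitones apart.

-6 semitones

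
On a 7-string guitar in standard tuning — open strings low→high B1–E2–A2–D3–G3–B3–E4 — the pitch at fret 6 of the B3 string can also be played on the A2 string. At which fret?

20

B3 at fret 6 is B3 + 6 semitones = F4.
The open A2 string is 14 semitones below the open B3, so the same pitch on the A2 string lies at fret 6 + 14 = 20.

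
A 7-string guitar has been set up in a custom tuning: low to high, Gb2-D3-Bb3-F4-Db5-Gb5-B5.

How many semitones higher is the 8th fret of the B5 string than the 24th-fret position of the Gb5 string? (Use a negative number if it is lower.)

B5 at fret 8 → G6 (MIDI 91); Gb5 at fret 24 → Gb7 (MIDI 102).
91 − 102 = -11, so the two pitches are 11 semitones apart.

-11 semitones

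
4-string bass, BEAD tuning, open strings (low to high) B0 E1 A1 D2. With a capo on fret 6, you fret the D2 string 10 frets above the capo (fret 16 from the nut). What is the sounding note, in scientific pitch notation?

F#3

The capo raises the open D2 by 6 semitones to G#2; fretting 10 more gives D2 + 6 + 10 = D2 + 16 semitones = F#3.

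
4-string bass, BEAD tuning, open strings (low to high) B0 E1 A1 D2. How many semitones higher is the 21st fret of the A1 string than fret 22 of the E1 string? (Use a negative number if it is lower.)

A1 at fret 21 → F♯3 (MIDI 54); E1 at fret 22 → D3 (MIDI 50).
54 − 50 = 4, so the two pitches are 4 semitones apart.

4 semitones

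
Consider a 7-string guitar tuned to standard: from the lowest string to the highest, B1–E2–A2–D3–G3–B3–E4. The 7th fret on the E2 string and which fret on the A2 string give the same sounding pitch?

2

Fret 7 on E2 is MIDI 40 + 7 = 47 (B2). On the A2 string (open MIDI 45), that pitch is 47 − 45 = fret 2.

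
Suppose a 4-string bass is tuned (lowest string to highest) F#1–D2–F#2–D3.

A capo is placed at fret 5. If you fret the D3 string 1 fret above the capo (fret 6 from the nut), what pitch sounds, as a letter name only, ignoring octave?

G#

The capo raises the open D3 by 5 semitones to G3; fretting 1 more gives D3 + 5 + 1 = D3 + 6 semitones, landing on G#.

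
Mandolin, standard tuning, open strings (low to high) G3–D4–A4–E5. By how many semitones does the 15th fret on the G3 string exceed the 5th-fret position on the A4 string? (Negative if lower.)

G3 at fret 15 → A♯4 (MIDI 70); A4 at fret 5 → D5 (MIDI 74).
70 − 74 = -4, so the two pitches are 4 semitones apart.

-4 semitones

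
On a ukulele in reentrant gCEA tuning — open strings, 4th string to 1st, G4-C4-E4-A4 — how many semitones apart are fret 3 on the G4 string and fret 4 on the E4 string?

2 semitones

G4 at fret 3 → A#4 (MIDI 70); E4 at fret 4 → G#4 (MIDI 68).
70 − 68 = 2, so the two pitches are 2 semitones apart, with A#4 the higher.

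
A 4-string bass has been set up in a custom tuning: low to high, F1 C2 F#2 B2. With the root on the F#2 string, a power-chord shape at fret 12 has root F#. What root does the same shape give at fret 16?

Moving from fret 12 to fret 16 shifts the root by 4 semitones.
F# up 4 semitones is A#.

A#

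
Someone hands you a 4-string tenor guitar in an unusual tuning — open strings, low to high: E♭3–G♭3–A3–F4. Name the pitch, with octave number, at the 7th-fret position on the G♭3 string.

D♭4

Each fret is one semitone, so G♭3 + 7 = D♭4.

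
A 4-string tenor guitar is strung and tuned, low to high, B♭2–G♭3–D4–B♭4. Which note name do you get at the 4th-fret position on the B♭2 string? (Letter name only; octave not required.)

D

The open B♭2 string plus 4 semitones: Bb–B–C–Db–D.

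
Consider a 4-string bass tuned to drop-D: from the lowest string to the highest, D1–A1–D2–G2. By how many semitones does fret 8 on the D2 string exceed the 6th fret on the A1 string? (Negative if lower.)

7 semitones

D2 at fret 8 → A#2 (MIDI 46); A1 at fret 6 → D#2 (MIDI 39).
46 − 39 = 7, so the two pitches are 7 semitones apart.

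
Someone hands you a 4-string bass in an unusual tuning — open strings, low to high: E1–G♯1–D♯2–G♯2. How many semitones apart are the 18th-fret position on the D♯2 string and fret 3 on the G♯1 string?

22 semitones

D♯2 at fret 18 → A3 (MIDI 57); G♯1 at fret 3 → B1 (MIDI 35).
57 − 35 = 22, so the two pitches are 22 semitones apart, with A3 the higher.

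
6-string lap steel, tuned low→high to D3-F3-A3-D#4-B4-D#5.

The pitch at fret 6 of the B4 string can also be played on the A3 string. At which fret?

20

Fret 6 on B4 is MIDI 71 + 6 = 77 (F5). On the A3 string (open MIDI 57), that pitch is 77 − 57 = fret 20.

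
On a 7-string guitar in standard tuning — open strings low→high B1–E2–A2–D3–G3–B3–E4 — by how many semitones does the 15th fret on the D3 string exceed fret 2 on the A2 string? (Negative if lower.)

18 semitones

D3 at fret 15 → F4 (MIDI 65); A2 at fret 2 → B2 (MIDI 47).
65 − 47 = 18, so the two pitches are 18 semitones apart.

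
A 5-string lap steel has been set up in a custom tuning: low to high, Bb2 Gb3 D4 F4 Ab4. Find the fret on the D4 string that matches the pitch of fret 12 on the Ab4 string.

Fret 12 on Ab4 is MIDI 68 + 12 = 80 (Ab5). On the D4 string (open MIDI 62), that pitch is 80 − 62 = fret 18.

18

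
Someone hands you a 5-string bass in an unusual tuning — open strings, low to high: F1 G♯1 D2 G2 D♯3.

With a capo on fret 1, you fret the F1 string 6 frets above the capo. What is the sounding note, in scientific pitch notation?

The capo raises the open F1 by 1 semitone to F♯1; fretting 6 more gives F1 + 1 + 6 = F1 + 7 semitones = C2.

C2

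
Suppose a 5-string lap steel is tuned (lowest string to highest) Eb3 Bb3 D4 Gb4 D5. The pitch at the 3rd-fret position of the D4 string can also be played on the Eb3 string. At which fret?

D4 at fret 3 is D4 + 3 semitones = F4.
The open Eb3 string is 11 semitones below the open D4, so the same pitch on the Eb3 string lies at fret 3 + 11 = 14.

14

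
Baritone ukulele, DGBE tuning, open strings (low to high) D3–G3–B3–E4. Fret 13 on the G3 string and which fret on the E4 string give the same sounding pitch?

4

G3 at fret 13 is G3 + 13 semitones = G♯4.
The open E4 string is 9 semitones above the open G3, so the same pitch on the E4 string lies at fret 13 − 9 = 4.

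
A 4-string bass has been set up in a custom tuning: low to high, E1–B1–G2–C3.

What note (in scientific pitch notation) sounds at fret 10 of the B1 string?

A2

B1 is MIDI 35. Adding 10 gives 45, which is A2.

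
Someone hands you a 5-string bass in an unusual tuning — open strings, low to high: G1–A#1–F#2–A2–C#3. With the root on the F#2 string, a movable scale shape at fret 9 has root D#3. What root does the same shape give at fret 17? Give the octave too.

Moving from fret 9 to fret 17 shifts the root by 8 semitones.
D#3 up 8 semitones is B3.

B3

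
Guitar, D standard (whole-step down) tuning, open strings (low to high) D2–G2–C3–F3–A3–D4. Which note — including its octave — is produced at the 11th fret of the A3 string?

A3 is MIDI 57. Adding 11 gives 68, which is G#4.
(Equivalently spelled Ab4.)

G#4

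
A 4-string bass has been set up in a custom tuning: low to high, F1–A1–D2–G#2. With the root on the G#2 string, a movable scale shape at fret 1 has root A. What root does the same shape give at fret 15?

B

Moving from fret 1 to fret 15 shifts the root by 14 semitones.
A up 14 semitones is B.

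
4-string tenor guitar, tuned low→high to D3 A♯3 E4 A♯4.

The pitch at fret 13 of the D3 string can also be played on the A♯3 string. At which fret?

D3 at fret 13 is D3 + 13 semitones = D♯4.
The open A♯3 string is 8 semitones above the open D3, so the same pitch on the A♯3 string lies at fret 13 − 8 = 5.

5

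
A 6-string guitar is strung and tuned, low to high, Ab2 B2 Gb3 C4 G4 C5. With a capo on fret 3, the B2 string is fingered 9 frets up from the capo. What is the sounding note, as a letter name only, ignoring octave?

The capo raises the open B2 by 3 semitones to D3; fretting 9 more gives B2 + 3 + 9 = B2 + 12 semitones, landing on B.

B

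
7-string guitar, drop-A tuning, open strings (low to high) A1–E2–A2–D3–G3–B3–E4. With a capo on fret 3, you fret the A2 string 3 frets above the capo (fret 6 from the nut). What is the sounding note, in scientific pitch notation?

D#3

The capo raises the open A2 by 3 semitones to C3; fretting 3 more gives A2 + 3 + 3 = A2 + 6 semitones = D#3.
(Also written Eb.)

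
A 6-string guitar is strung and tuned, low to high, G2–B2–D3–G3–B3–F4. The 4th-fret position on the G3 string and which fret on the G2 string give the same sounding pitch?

G3 at fret 4 is G3 + 4 semitones = B3.
The open G2 string is 12 semitones below the open G3, so the same pitch on the G2 string lies at fret 4 + 12 = 16.

16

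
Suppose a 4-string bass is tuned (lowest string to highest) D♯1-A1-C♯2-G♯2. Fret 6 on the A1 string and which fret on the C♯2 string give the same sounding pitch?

2

A1 at fret 6 is A1 + 6 semitones = D♯2.
The open C♯2 string is 4 semitones above the open A1, so the same pitch on the C♯2 string lies at fret 6 − 4 = 2.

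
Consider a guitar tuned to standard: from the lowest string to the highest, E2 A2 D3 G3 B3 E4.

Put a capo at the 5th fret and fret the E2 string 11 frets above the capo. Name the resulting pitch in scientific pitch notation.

The capo raises the open E2 by 5 semitones to A2; fretting 11 more gives E2 + 5 + 11 = E2 + 16 semitones = G♯3.

G♯3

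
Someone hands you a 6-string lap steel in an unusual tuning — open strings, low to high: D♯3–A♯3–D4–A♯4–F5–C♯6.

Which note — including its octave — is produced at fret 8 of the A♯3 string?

The open A♯3 string plus 8 semitones: A#–B–C–C#–D–D#–E–F–F#.
The walk passes from B into C once, so the octave number goes from 3 to 4.
(Equivalently spelled G♭4.)

F♯4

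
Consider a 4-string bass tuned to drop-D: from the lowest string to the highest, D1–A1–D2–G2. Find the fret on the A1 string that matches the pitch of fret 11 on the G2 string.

21

G2 at fret 11 is G2 + 11 semitones = F#3.
The open A1 string is 10 semitones below the open G2, so the same pitch on the A1 string lies at fret 11 + 10 = 21.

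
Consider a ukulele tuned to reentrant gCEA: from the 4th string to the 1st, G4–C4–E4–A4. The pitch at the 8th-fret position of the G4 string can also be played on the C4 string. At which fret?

15

G4 at fret 8 is G4 + 8 semitones = D#5.
The open C4 string is 7 semitones below the open G4, so the same pitch on the C4 string lies at fret 8 + 7 = 15.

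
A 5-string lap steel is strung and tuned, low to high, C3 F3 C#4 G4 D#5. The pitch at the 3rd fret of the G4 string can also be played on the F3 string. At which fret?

G4 at fret 3 is G4 + 3 semitones = A#4.
The open F3 string is 14 semitones below the open G4, so the same pitch on the F3 string lies at fret 3 + 14 = 17.

17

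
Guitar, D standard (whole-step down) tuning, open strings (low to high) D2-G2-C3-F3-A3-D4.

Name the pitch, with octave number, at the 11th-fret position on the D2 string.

Each fret is one semitone, so D2 + 11 = C#3.
(Equivalently spelled Db3.)

C#3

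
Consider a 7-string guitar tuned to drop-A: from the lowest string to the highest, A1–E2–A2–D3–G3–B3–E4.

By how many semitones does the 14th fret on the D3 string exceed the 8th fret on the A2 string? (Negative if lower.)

D3 at fret 14 → E4 (MIDI 64); A2 at fret 8 → F3 (MIDI 53).
64 − 53 = 11, so the two pitches are 11 semitones apart.

11 semitones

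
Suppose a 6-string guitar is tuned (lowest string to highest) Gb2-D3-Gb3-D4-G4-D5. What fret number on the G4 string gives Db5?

Db5 is 6 semitones above the open G4 (G–Ab–A–Bb–B–C–Db), so it sits at fret 6.

6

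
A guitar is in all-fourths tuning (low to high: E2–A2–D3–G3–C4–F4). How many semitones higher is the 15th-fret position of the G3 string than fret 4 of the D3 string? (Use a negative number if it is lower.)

16 semitones

G3 at fret 15 → A#4 (MIDI 70); D3 at fret 4 → F#3 (MIDI 54).
70 − 54 = 16, so the two pitches are 16 semitones apart.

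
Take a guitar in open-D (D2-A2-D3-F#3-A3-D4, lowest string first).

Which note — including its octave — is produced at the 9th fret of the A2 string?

A2 is MIDI 45. Adding 9 gives 54, which is F#3.

F#3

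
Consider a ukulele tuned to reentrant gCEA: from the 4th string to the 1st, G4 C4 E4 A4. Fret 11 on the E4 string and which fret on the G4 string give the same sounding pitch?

Fret 11 on E4 is MIDI 64 + 11 = 75 (D#5). On the G4 string (open MIDI 67), that pitch is 75 − 67 = fret 8.

8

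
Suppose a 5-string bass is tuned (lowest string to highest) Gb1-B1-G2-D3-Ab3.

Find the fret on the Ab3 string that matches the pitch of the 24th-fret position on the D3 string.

D3 at fret 24 is D3 + 24 semitones = D5.
The open Ab3 string is 6 semitones above the open D3, so the same pitch on the Ab3 string lies at fret 24 − 6 = 18.

18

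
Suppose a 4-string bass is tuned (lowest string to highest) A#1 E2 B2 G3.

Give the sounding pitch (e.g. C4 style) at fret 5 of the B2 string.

E3

Each fret is one semitone, so B2 + 5 = E3.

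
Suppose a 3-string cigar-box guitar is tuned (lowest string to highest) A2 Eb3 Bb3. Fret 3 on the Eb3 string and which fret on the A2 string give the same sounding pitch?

9

Eb3 at fret 3 is Eb3 + 3 semitones = Gb3.
The open A2 string is 6 semitones below the open Eb3, so the same pitch on the A2 string lies at fret 3 + 6 = 9.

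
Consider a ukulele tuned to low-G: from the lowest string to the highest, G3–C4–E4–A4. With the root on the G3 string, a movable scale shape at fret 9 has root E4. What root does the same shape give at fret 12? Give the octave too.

G4

Moving from fret 9 to fret 12 shifts the root by 3 semitones.
E4 up 3 semitones is G4.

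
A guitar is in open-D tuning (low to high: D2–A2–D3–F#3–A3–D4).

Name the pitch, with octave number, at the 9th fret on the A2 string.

F#3

The open A2 string plus 9 semitones: A–A#–B–C–C#–D–D#–E–F–F#.
The walk passes from B into C once, so the octave number goes from 2 to 3.
(Equivalently spelled Gb3.)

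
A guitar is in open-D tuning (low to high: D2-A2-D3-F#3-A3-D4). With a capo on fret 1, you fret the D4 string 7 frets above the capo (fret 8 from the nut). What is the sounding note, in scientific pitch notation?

A#4

The capo raises the open D4 by 1 semitone to D#4; fretting 7 more gives D4 + 1 + 7 = D4 + 8 semitones = A#4.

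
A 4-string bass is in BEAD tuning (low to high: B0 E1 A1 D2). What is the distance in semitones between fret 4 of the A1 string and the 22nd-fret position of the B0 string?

8 semitones

A1 at fret 4 → C#2 (MIDI 37); B0 at fret 22 → A2 (MIDI 45).
37 − 45 = -8, so the two pitches are 8 semitones apart, with A2 the higher.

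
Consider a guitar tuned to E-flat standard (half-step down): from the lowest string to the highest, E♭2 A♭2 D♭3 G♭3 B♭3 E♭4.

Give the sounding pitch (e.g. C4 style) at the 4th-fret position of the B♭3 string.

D4

B♭3 is MIDI 58. Adding 4 gives 62, which is D4.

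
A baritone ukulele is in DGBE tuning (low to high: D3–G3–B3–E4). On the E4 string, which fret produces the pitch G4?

G4 is 3 semitones above the open E4 (E–F–F#–G), so it sits at fret 3.

3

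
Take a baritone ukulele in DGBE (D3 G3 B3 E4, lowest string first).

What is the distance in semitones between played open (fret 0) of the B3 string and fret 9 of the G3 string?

5 semitones

B3 at fret 0 → B3 (MIDI 59); G3 at fret 9 → E4 (MIDI 64).
59 − 64 = -5, so the two pitches are 5 semitones apart, with E4 the higher.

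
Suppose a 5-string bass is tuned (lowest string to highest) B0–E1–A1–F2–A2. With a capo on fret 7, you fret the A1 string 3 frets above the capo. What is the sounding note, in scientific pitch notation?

G2

The capo raises the open A1 by 7 semitones to E2; fretting 3 more gives A1 + 7 + 3 = A1 + 10 semitones = G2.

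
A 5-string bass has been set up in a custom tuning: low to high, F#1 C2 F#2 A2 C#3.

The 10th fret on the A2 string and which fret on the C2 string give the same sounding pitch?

Fret 10 on A2 is MIDI 45 + 10 = 55 (G3). On the C2 string (open MIDI 36), that pitch is 55 − 36 = fret 19.

19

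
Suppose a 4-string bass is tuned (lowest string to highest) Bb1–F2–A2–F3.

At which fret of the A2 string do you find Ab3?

11

Ab3 is 11 semitones above the open A2 (A–Bb–B–C–…–Gb–G–Ab), so it sits at fret 11.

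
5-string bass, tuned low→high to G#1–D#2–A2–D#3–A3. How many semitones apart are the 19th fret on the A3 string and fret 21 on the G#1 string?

A3 at fret 19 → E5 (MIDI 76); G#1 at fret 21 → F3 (MIDI 53).
76 − 53 = 23, so the two pitches are 23 semitones apart, with E5 the higher.

23 semitones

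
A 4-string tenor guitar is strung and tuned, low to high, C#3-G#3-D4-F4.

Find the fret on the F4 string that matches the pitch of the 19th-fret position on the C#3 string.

3

C#3 at fret 19 is C#3 + 19 semitones = G#4.
The open F4 string is 16 semitones above the open C#3, so the same pitch on the F4 string lies at fret 19 − 16 = 3.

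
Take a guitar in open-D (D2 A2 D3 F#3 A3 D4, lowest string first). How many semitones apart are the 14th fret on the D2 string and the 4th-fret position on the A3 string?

D2 at fret 14 → E3 (MIDI 52); A3 at fret 4 → C#4 (MIDI 61).
52 − 61 = -9, so the two pitches are 9 semitones apart, with C#4 the higher.

9 semitones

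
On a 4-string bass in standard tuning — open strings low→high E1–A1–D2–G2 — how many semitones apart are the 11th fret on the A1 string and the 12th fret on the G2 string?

A1 at fret 11 → G#2 (MIDI 44); G2 at fret 12 → G3 (MIDI 55).
44 − 55 = -11, so the two pitches are 11 semitones apart, with G3 the higher.

11 semitones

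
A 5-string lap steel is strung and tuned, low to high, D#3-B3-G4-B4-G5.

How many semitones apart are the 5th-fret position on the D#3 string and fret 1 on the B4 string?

16 semitones

D#3 at fret 5 → G#3 (MIDI 56); B4 at fret 1 → C5 (MIDI 72).
56 − 72 = -16, so the two pitches are 16 semitones apart, with C5 the higher.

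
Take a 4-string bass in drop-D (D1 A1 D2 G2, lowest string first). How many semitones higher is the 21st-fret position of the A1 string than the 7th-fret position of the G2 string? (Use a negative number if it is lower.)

A1 at fret 21 → F♯3 (MIDI 54); G2 at fret 7 → D3 (MIDI 50).
54 − 50 = 4, so the two pitches are 4 semitones apart.

4 semitones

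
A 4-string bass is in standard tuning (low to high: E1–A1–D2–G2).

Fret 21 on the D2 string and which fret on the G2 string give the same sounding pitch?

Fret 21 on D2 is MIDI 38 + 21 = 59 (B3). On the G2 string (open MIDI 43), that pitch is 59 − 43 = fret 16.

16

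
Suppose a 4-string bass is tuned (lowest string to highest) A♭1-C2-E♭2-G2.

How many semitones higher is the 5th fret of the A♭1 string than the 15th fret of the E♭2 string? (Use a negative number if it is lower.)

A♭1 at fret 5 → D♭2 (MIDI 37); E♭2 at fret 15 → G♭3 (MIDI 54).
37 − 54 = -17, so the two pitches are 17 semitones apart.

-17 semitones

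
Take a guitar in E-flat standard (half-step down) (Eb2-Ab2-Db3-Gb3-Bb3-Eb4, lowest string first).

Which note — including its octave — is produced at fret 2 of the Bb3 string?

Each fret is one semitone, so Bb3 + 2 = C4.

C4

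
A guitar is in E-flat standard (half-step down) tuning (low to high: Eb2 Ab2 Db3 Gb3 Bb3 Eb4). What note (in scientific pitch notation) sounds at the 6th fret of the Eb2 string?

A2

Eb2 is MIDI 39. Adding 6 gives 45, which is A2.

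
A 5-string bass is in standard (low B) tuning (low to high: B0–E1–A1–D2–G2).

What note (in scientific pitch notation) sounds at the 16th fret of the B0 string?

The open B0 string plus 16 semitones: B–C–C#–D–…–C#–D–D#.
The walk passes from B into C 2 times, so the octave number goes from 0 to 2.
(Equivalently spelled Eb2.)

D#2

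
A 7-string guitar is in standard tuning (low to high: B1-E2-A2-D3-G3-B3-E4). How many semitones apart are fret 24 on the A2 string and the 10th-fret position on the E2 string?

19 semitones

A2 at fret 24 → A4 (MIDI 69); E2 at fret 10 → D3 (MIDI 50).
69 − 50 = 19, so the two pitches are 19 semitones apart, with A4 the higher.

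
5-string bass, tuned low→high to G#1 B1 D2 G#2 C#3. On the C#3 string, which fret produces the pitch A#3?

A#3 is 9 semitones above the open C#3 (C#–D–D#–E–F–F#–G–G#–A–A#), so it sits at fret 9.

9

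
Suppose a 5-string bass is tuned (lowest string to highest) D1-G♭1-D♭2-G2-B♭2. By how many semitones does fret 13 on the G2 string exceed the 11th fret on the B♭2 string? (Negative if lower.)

G2 at fret 13 → A♭3 (MIDI 56); B♭2 at fret 11 → A3 (MIDI 57).
56 − 57 = -1, so the two pitches are 1 semitone apart.

-1 semitone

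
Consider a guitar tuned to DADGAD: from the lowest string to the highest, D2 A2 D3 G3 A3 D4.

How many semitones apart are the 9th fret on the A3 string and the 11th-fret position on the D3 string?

A3 at fret 9 → F#4 (MIDI 66); D3 at fret 11 → C#4 (MIDI 61).
66 − 61 = 5, so the two pitches are 5 semitones apart, with F#4 the higher.

5 semitones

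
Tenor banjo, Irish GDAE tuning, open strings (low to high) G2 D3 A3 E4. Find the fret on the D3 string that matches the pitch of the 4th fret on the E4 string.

E4 at fret 4 is E4 + 4 semitones = G#4.
The open D3 string is 14 semitones below the open E4, so the same pitch on the D3 string lies at fret 4 + 14 = 18.

18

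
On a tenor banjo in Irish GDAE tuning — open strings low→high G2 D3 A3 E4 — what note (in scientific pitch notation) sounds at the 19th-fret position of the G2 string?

D4

The open G2 string plus 19 semitones: G–G#–A–A#–…–C–C#–D.
The walk passes from B into C 2 times, so the octave number goes from 2 to 4.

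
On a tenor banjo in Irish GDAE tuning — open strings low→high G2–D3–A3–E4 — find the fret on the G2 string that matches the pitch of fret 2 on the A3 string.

A3 at fret 2 is A3 + 2 semitones = B3.
The open G2 string is 14 semitones below the open A3, so the same pitch on the G2 string lies at fret 2 + 14 = 16.

16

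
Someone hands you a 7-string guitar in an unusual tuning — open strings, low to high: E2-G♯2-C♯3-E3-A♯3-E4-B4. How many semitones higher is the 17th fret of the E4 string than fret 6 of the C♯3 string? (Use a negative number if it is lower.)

E4 at fret 17 → A5 (MIDI 81); C♯3 at fret 6 → G3 (MIDI 55).
81 − 55 = 26, so the two pitches are 26 semitones apart.

26 semitones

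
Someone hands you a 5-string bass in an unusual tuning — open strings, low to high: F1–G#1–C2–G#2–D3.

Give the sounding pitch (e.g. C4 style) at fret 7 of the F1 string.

The open F1 string plus 7 semitones: F–F#–G–G#–A–A#–B–C.
The walk passes from B into C once, so the octave number goes from 1 to 2.

C2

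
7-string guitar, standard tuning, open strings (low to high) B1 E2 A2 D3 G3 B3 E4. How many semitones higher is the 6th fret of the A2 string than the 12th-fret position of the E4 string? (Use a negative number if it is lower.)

-25 semitones

A2 at fret 6 → D#3 (MIDI 51); E4 at fret 12 → E5 (MIDI 76).
51 − 76 = -25, so the two pitches are 25 semitones apart.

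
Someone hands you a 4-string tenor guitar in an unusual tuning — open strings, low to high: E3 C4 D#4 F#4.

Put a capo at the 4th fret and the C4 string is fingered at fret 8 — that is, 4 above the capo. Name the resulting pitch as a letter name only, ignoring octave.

The capo raises the open C4 by 4 semitones to E4; fretting 4 more gives C4 + 4 + 4 = C4 + 8 semitones, landing on G#.
(Also written Ab.)

G#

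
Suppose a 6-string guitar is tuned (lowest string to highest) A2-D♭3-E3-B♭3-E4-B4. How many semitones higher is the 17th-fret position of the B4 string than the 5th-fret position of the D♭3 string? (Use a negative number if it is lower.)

B4 at fret 17 → E6 (MIDI 88); D♭3 at fret 5 → G♭3 (MIDI 54).
88 − 54 = 34, so the two pitches are 34 semitones apart.

34 semitones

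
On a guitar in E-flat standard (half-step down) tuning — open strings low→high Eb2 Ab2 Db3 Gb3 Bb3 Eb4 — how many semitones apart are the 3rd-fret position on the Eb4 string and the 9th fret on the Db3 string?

Eb4 at fret 3 → Gb4 (MIDI 66); Db3 at fret 9 → Bb3 (MIDI 58).
66 − 58 = 8, so the two pitches are 8 semitones apart, with Gb4 the higher.

8 semitones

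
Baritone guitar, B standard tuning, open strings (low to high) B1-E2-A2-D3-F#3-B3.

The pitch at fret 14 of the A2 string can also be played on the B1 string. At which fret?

Fret 14 on A2 is MIDI 45 + 14 = 59 (B3). On the B1 string (open MIDI 35), that pitch is 59 − 35 = fret 24.

24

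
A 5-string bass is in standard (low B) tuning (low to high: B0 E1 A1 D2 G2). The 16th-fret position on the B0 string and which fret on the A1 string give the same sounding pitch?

B0 at fret 16 is B0 + 16 semitones = D#2.
The open A1 string is 10 semitones above the open B0, so the same pitch on the A1 string lies at fret 16 − 10 = 6.

6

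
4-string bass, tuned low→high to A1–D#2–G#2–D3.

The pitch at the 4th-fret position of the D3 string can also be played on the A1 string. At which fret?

21

Fret 4 on D3 is MIDI 50 + 4 = 54 (F#3). On the A1 string (open MIDI 33), that pitch is 54 − 33 = fret 21.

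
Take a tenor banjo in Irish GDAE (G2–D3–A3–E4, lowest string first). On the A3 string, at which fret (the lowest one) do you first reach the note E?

7

From A3, count semitones up the chromatic scale until reaching E: A–A#–B–C–C#–D–D#–E — 7 steps.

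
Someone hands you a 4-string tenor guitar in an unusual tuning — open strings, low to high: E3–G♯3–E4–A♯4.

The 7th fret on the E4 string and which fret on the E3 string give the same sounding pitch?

E4 at fret 7 is E4 + 7 semitones = B4.
The open E3 string is 12 semitones below the open E4, so the same pitch on the E3 string lies at fret 7 + 12 = 19.

19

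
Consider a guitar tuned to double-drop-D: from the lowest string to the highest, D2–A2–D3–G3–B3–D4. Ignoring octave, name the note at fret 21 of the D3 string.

B

D3 is MIDI 50. Adding 21 gives 71; 71 mod 12 = 11, i.e. B.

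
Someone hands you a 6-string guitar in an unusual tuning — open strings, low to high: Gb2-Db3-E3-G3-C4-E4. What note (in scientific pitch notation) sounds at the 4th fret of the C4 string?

E4

The open C4 string plus 4 semitones: C–Db–D–Eb–E.
No B→C boundary is crossed, so the octave stays at 4.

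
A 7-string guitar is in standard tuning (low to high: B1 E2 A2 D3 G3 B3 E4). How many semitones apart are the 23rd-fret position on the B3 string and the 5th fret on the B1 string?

B3 at fret 23 → A#5 (MIDI 82); B1 at fret 5 → E2 (MIDI 40).
82 − 40 = 42, so the two pitches are 42 semitones apart, with A#5 the higher.

42 semitones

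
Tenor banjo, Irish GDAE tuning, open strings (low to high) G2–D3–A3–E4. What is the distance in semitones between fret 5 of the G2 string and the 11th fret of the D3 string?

G2 at fret 5 → C3 (MIDI 48); D3 at fret 11 → C♯4 (MIDI 61).
48 − 61 = -13, so the two pitches are 13 semitones apart, with C♯4 the higher.

13 semitones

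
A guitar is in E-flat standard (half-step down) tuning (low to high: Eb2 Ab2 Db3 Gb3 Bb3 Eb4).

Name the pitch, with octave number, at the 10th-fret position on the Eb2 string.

Each fret is one semitone, so Eb2 + 10 = Db3.

Db3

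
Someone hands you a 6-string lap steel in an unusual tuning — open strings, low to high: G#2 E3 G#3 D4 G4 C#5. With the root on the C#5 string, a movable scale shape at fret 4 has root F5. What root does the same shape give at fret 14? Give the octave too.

D#6

Moving from fret 4 to fret 14 shifts the root by 10 semitones.
F5 up 10 semitones is D#6.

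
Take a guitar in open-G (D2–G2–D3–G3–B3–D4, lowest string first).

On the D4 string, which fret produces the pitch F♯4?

F♯4 is 4 semitones above the open D4 (D–D#–E–F–F#), so it sits at fret 4.

4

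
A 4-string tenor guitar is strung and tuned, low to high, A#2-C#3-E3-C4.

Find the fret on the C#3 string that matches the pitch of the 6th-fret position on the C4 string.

17

Fret 6 on C4 is MIDI 60 + 6 = 66 (F#4). On the C#3 string (open MIDI 49), that pitch is 66 − 49 = fret 17.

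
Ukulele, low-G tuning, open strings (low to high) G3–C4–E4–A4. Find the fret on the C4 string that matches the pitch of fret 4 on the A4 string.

A4 at fret 4 is A4 + 4 semitones = C#5.
The open C4 string is 9 semitones below the open A4, so the same pitch on the C4 string lies at fret 4 + 9 = 13.

13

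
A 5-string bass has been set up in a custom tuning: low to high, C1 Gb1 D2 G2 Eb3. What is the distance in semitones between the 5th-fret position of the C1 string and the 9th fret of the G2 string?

23 semitones

C1 at fret 5 → F1 (MIDI 29); G2 at fret 9 → E3 (MIDI 52).
29 − 52 = -23, so the two pitches are 23 semitones apart, with E3 the higher.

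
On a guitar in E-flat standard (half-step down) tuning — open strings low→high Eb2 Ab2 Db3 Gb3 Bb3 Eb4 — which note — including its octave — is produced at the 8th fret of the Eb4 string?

B4

Eb4 is MIDI 63. Adding 8 gives 71, which is B4.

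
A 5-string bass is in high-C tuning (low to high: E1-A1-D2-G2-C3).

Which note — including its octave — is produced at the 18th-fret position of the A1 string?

The open A1 string plus 18 semitones: A–A#–B–C–…–C#–D–D#.
The walk passes from B into C 2 times, so the octave number goes from 1 to 3.
(Equivalently spelled Eb3.)

D#3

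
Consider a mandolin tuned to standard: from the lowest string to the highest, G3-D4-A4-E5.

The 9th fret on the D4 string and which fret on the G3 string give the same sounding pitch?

16

Fret 9 on D4 is MIDI 62 + 9 = 71 (B4). On the G3 string (open MIDI 55), that pitch is 71 − 55 = fret 16.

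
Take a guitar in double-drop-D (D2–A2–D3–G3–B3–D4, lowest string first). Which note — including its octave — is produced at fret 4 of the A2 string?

C♯3

A2 is MIDI 45. Adding 4 gives 49, which is C♯3.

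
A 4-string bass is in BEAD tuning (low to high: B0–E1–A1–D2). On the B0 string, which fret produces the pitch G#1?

G#1 is 9 semitones above the open B0 (B–C–C#–D–D#–E–F–F#–G–G#), so it sits at fret 9.

9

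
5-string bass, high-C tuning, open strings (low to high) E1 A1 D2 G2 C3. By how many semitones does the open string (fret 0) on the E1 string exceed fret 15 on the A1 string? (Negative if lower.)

E1 at fret 0 → E1 (MIDI 28); A1 at fret 15 → C3 (MIDI 48).
28 − 48 = -20, so the two pitches are 20 semitones apart.

-20 semitones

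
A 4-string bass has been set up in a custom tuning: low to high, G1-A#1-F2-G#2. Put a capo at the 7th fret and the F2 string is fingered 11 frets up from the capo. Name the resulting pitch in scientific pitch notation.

The capo raises the open F2 by 7 semitones to C3; fretting 11 more gives F2 + 7 + 11 = F2 + 18 semitones = B3.

B3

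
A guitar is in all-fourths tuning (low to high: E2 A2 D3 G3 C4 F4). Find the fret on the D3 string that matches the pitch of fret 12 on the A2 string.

7

A2 at fret 12 is A2 + 12 semitones = A3.
The open D3 string is 5 semitones above the open A2, so the same pitch on the D3 string lies at fret 12 − 5 = 7.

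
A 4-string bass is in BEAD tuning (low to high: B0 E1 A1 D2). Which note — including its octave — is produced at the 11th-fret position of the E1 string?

D#2

Each fret is one semitone, so E1 + 11 = D#2.
(Equivalently spelled Eb2.)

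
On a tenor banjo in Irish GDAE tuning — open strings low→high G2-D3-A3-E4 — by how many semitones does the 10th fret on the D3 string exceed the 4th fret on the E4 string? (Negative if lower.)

-8 semitones

D3 at fret 10 → C4 (MIDI 60); E4 at fret 4 → G♯4 (MIDI 68).
60 − 68 = -8, so the two pitches are 8 semitones apart.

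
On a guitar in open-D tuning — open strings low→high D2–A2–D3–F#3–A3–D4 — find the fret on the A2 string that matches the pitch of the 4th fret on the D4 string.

21

Fret 4 on D4 is MIDI 62 + 4 = 66 (F#4). On the A2 string (open MIDI 45), that pitch is 66 − 45 = fret 21.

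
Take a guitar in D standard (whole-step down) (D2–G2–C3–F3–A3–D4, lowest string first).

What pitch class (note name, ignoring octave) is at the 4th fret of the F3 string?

Each fret is one semitone, so F3 + 4 = A.

A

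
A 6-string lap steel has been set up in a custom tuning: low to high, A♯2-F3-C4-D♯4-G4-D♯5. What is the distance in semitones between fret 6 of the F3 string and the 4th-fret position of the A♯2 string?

F3 at fret 6 → B3 (MIDI 59); A♯2 at fret 4 → D3 (MIDI 50).
59 − 50 = 9, so the two pitches are 9 semitones apart, with B3 the higher.

9 semitones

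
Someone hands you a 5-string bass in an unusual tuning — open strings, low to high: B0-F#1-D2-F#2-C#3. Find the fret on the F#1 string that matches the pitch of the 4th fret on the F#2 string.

16

Fret 4 on F#2 is MIDI 42 + 4 = 46 (A#2). On the F#1 string (open MIDI 30), that pitch is 46 − 30 = fret 16.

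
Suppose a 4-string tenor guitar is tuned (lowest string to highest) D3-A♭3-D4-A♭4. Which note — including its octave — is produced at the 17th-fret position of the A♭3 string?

The open A♭3 string plus 17 semitones: Ab–A–Bb–B–…–B–C–Db.
The walk passes from B into C 2 times, so the octave number goes from 3 to 5.
(Equivalently spelled C♯5.)

D♭5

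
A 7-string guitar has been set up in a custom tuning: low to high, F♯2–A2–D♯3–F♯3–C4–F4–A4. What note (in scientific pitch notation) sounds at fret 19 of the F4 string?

C6

Each fret is one semitone, so F4 + 19 = C6.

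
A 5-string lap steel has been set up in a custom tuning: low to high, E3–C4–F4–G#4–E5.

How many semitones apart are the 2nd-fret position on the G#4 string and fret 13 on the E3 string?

5 semitones

G#4 at fret 2 → A#4 (MIDI 70); E3 at fret 13 → F4 (MIDI 65).
70 − 65 = 5, so the two pitches are 5 semitones apart, with A#4 the higher.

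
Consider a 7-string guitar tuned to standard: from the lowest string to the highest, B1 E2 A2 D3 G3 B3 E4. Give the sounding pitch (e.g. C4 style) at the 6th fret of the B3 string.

B3 is MIDI 59. Adding 6 gives 65, which is F4.

F4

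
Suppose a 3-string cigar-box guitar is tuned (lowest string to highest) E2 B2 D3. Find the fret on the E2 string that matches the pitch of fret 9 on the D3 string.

D3 at fret 9 is D3 + 9 semitones = B3.
The open E2 string is 10 semitones below the open D3, so the same pitch on the E2 string lies at fret 9 + 10 = 19.

19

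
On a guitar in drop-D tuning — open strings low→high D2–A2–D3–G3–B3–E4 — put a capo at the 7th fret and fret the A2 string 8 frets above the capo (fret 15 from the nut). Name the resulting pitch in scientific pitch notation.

C4

The capo raises the open A2 by 7 semitones to E3; fretting 8 more gives A2 + 7 + 8 = A2 + 15 semitones = C4.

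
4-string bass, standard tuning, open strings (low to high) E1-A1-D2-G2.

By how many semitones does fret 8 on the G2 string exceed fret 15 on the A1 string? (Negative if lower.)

3 semitones

G2 at fret 8 → D♯3 (MIDI 51); A1 at fret 15 → C3 (MIDI 48).
51 − 48 = 3, so the two pitches are 3 semitones apart.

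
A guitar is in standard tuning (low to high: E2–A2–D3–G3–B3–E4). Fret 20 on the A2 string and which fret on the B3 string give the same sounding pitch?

6

Fret 20 on A2 is MIDI 45 + 20 = 65 (F4). On the B3 string (open MIDI 59), that pitch is 65 − 59 = fret 6.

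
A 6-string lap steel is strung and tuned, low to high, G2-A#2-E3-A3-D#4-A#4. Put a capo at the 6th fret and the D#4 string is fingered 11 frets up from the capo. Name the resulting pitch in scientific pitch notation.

The capo raises the open D#4 by 6 semitones to A4; fretting 11 more gives D#4 + 6 + 11 = D#4 + 17 semitones = G#5.
(Also written Ab.)

G#5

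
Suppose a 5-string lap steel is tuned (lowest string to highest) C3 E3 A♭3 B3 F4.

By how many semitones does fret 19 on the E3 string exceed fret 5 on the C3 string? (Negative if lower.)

18 semitones

E3 at fret 19 → B4 (MIDI 71); C3 at fret 5 → F3 (MIDI 53).
71 − 53 = 18, so the two pitches are 18 semitones apart.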